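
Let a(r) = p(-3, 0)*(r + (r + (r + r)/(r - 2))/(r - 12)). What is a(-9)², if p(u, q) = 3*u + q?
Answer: 35928036/5929 ≈ 6059.7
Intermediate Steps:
p(u, q) = q + 3*u
a(r) = -9*r - 9*(r + 2*r/(-2 + r))/(-12 + r) (a(r) = (0 + 3*(-3))*(r + (r + (r + r)/(r - 2))/(r - 12)) = (0 - 9)*(r + (r + (2*r)/(-2 + r))/(-12 + r)) = -9*(r + (r + 2*r/(-2 + r))/(-12 + r)) = -9*r - 9*(r + 2*r/(-2 + r))/(-12 + r))
a(-9)² = (9*(-9)*(-24 - 1*(-9)² + 13*(-9))/(24 + (-9)² - 14*(-9)))² = (9*(-9)*(-24 - 1*81 - 117)/(24 + 81 + 126))² = (9*(-9)*(-24 - 81 - 117)/231)² = (9*(-9)*(1/231)*(-222))² = (5994/77)² = 35928036/5929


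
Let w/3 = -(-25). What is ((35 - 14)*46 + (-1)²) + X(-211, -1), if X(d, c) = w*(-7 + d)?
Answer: -15383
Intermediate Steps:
w = 75 (w = 3*(-(-25)) = 3*(-5*(-5)) = 3*25 = 75)
X(d, c) = -525 + 75*d (X(d, c) = 75*(-7 + d) = -525 + 75*d)
((35 - 14)*46 + (-1)²) + X(-211, -1) = ((35 - 14)*46 + (-1)²) + (-525 + 75*(-211)) = (21*46 + 1) + (-525 - 15825) = (966 + 1) - 16350 = 967 - 16350 = -15383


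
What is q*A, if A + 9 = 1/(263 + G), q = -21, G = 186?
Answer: 84840/449 ≈ 188.95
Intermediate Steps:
A = -4040/449 (A = -9 + 1/(263 + 186) = -9 + 1/449 = -4040/449 ≈ -8.9978)
q*A = -21*(-4040/449) = 84840/449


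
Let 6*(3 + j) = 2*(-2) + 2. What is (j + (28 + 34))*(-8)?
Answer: -1408/3 ≈ -469.33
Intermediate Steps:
j = -10/3 (j = -3 + (2*(-2) + 2)/6 = -3 + (-4 + 2)/6 = -3 + (⅙)*(-2) = -3 - ⅓ = -10/3 ≈ -3.3333)
(j + (28 + 34))*(-8) = (-10/3 + (28 + 34))*(-8) = (-10/3 + 62)*(-8) = (176/3)*(-8) = -1408/3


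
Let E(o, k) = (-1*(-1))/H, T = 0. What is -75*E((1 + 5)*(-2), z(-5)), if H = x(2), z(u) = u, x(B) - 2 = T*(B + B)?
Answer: -75/2 ≈ -37.500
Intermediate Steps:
x(B) = 2 (x(B) = 2 + 0*(B + B) = 2 + 0*(2*B) = 2 + 0 = 2)
H = 2
E(o, k) = ½ (E(o, k) = -1*(-1)/2 = 1*(½) = ½)
-75*E((1 + 5)*(-2), z(-5)) = -75*½ = -75/2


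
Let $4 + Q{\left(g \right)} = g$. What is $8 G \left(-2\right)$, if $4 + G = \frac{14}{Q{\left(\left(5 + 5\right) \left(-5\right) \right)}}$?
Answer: $\frac{1840}{27} \approx 68.148$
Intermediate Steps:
$Q{\left(g \right)} = -4 + g$
$G = - \frac{115}{27}$ ($G = -4 + \frac{14}{-4 + \left(5 + 5\right) \left(-5\right)} = -4 + \frac{14}{-4 + 10 \left(-5\right)} = -4 + \frac{14}{-4 - 50} = -4 + \frac{14}{-54} = -4 + 14 \left(- \frac{1}{54}\right) = -4 - \frac{7}{27} = - \frac{115}{27} \approx -4.2593$)
$8 G \left(-2\right) = 8 \left(- \frac{115}{27}\right) \left(-2\right) = \left(- \frac{920}{27}\right) \left(-2\right) = \frac{1840}{27}$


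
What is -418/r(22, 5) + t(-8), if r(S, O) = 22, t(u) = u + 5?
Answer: -22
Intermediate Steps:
t(u) = 5 + u
-418/r(22, 5) + t(-8) = -418/22 + (5 - 8) = -418*1/22 - 3 = -19 - 3 = -22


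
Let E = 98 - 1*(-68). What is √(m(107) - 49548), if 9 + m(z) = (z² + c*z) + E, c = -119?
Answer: 5*I*√2027 ≈ 225.11*I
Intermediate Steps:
E = 166 (E = 98 + 68 = 166)
m(z) = 157 + z² - 119*z (m(z) = -9 + ((z² - 119*z) + 166) = -9 + (166 + z² - 119*z) = 157 + z² - 119*z)
√(m(107) - 49548) = √((157 + 107² - 119*107) - 49548) = √((157 + 11449 - 12733) - 49548) = √(-1127 - 49548) = √(-50675) = 5*I*√2027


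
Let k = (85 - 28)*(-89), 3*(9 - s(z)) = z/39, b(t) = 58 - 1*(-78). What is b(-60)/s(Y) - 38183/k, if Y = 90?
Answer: 13054645/542811 ≈ 24.050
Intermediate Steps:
b(t) = 136 (b(t) = 58 + 78 = 136)
s(z) = 9 - z/117 (s(z) = 9 - z/(3*39) = 9 - z/117)
k = -5073 (k = 57*(-89) = -5073)
b(-60)/s(Y) - 38183/k = 136/(9 - 1/117*90) - 38183/(-5073) = 136/(9 - 10/13) - 38183*(-1/5073) = 136/(107/13) + 38183/5073 = 136*(13/107) + 38183/5073 = 1768/107 + 38183/5073 = 13054645/542811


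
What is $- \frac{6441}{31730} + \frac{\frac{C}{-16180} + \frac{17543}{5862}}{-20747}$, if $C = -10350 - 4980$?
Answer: $- \frac{16692656792557}{82155400690710} \approx -0.20318$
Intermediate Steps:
$C = -15330$
$- \frac{6441}{31730} + \frac{\frac{C}{-16180} + \frac{17543}{5862}}{-20747} = - \frac{6441}{31730} + \frac{- \frac{15330}{-16180} + \frac{17543}{5862}}{-20747} = \left(-6441\right) \frac{1}{31730} + \left(\left(-15330\right) \left(- \frac{1}{16180}\right) + 17543 \cdot \frac{1}{5862}\right) \left(- \frac{1}{20747}\right) = - \frac{339}{1670} + \left(\frac{1533}{1618} + \frac{17543}{5862}\right) \left(- \frac{1}{20747}\right) = - \frac{339}{1670} + \frac{9342755}{2371179} \left(- \frac{1}{20747}\right) = - \frac{339}{1670} - \frac{9342755}{49194850713} = - \frac{16692656792557}{82155400690710}$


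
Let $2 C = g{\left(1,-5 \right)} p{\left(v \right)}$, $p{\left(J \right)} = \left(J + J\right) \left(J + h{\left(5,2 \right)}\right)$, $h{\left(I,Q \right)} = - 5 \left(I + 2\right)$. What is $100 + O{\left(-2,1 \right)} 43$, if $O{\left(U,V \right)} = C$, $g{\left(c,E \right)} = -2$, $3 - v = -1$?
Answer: $10764$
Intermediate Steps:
$v = 4$ ($v = 3 - -1 = 3 + 1 = 4$)
$h{\left(I,Q \right)} = -10 - 5 I$ ($h{\left(I,Q \right)} = - 5 \left(2 + I\right) = -10 - 5 I$)
$p{\left(J \right)} = 2 J \left(-35 + J\right)$ ($p{\left(J \right)} = \left(J + J\right) \left(J - 35\right) = 2 J \left(J - 35\right) = 2 J \left(-35 + J\right)$)
$C = 248$ ($C = \frac{\left(-2\right) 2 \cdot 4 \left(-35 + 4\right)}{2} = \frac{\left(-2\right) 2 \cdot 4 \left(-31\right)}{2} = \frac{\left(-2\right) \left(-248\right)}{2} = \frac{1}{2} \cdot 496 = 248$)
$O{\left(U,V \right)} = 248$
$100 + O{\left(-2,1 \right)} 43 = 100 + 248 \cdot 43 = 100 + 10664 = 10764$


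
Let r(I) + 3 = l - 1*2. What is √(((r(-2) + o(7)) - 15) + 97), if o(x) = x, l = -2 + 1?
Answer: √83 ≈ 9.1104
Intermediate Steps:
l = -1
r(I) = -6 (r(I) = -3 + (-1 - 1*2) = -3 + (-1 - 2) = -3 - 3 = -6)
√(((r(-2) + o(7)) - 15) + 97) = √(((-6 + 7) - 15) + 97) = √((1 - 15) + 97) = √(-14 + 97) = √83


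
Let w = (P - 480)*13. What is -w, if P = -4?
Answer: 6292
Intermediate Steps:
w = -6292 (w = (-4 - 480)*13 = -484*13 = -6292)
-w = -1*(-6292) = 6292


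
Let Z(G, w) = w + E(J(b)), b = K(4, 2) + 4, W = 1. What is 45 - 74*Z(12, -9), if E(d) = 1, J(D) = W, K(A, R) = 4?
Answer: 637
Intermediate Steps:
b = 8 (b = 4 + 4 = 8)
J(D) = 1
Z(G, w) = 1 + w (Z(G, w) = w + 1 = 1 + w)
45 - 74*Z(12, -9) = 45 - 74*(1 - 9) = 45 - 74*(-8) = 45 + 592 = 637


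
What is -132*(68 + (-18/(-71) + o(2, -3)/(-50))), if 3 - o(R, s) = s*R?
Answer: -15949626/1775 ≈ -8985.7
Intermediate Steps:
o(R, s) = 3 - R*s (o(R, s) = 3 - s*R = 3 - R*s)
-132*(68 + (-18/(-71) + o(2, -3)/(-50))) = -132*(68 + (-18/(-71) + (3 - 1*2*(-3))/(-50))) = -132*(68 + (-18*(-1/71) + (3 + 6)*(-1/50))) = -132*(68 + (18/71 + 9*(-1/50))) = -132*(68 + (18/71 - 9/50)) = -132*(68 + 261/3550) = -132*241661/3550 = -15949626/1775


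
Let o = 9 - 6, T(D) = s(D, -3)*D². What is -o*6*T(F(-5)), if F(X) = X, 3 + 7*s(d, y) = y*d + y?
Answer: -4050/7 ≈ -578.57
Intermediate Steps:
s(d, y) = -3/7 + y/7 + d*y/7 (s(d, y) = -3/7 + (y*d + y)/7 = -3/7 + (d*y + y)/7 = -3/7 + (y + d*y)/7 = -3/7 + (y/7 + d*y/7) = -3/7 + y/7 + d*y/7)
T(D) = D²*(-6/7 - 3*D/7) (T(D) = (-3/7 + (⅐)*(-3) + (⅐)*D*(-3))*D² = (-3/7 - 3/7 - 3*D/7)*D² = (-6/7 - 3*D/7)*D² = D²*(-6/7 - 3*D/7))
o = 3
-o*6*T(F(-5)) = -3*6*(3/7)*(-5)²*(-2 - 1*(-5)) = -18*(3/7)*25*(-2 + 5) = -18*(3/7)*25*3 = -18*225/7 = -1*4050/7 = -4050/7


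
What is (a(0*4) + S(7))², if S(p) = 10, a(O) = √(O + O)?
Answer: 100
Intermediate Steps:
a(O) = √2*√O (a(O) = √(2*O) = √2*√O)
(a(0*4) + S(7))² = (√2*√(0*4) + 10)² = (√2*√0 + 10)² = (√2*0 + 10)² = (0 + 10)² = 10² = 100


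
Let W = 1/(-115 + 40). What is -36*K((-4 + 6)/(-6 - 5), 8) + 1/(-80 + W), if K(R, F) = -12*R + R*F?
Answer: -1729113/66011 ≈ -26.194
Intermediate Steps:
K(R, F) = -12*R + F*R
W = -1/75 (W = 1/(-75) = -1/75 ≈ -0.013333)
-36*K((-4 + 6)/(-6 - 5), 8) + 1/(-80 + W) = -36*(-4 + 6)/(-6 - 5)*(-12 + 8) + 1/(-80 - 1/75) = -36*2/(-11)*(-4) + 1/(-6001/75) = -36*2*(-1/11)*(-4) - 75/6001 = -(-72)*(-4)/11 - 75/6001 = -36*8/11 - 75/6001 = -288/11 - 75/6001 = -1729113/66011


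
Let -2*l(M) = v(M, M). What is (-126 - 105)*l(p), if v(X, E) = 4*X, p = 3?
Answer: 1386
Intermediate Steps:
l(M) = -2*M
(-126 - 105)*l(p) = (-126 - 105)*(-2*3) = -231*(-6) = 1386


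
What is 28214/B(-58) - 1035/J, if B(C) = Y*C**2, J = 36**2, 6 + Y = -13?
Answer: -2853289/2300976 ≈ -1.2400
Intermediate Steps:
Y = -19 (Y = -6 - 13 = -19)
J = 1296
B(C) = -19*C**2
28214/B(-58) - 1035/J = 28214/((-19*(-58)**2)) - 1035/1296 = 28214/((-19*3364)) - 1035*1/1296 = 28214/(-63916) - 115/144 = 28214*(-1/63916) - 115/144 = -14107/31958 - 115/144 = -2853289/2300976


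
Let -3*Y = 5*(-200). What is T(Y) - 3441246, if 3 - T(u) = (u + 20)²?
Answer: -32094787/9 ≈ -3.5661e+6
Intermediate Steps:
Y = 1000/3 (Y = -5*(-200)/3 = -⅓*(-1000) = 1000/3 ≈ 333.33)
T(u) = 3 - (20 + u)² (T(u) = 3 - (u + 20)² = 3 - (20 + u)²)
T(Y) - 3441246 = (3 - (20 + 1000/3)²) - 3441246 = (3 - (1060/3)²) - 3441246 = (3 - 1*1123600/9) - 3441246 = (3 - 1123600/9) - 3441246 = -1123573/9 - 3441246 = -32094787/9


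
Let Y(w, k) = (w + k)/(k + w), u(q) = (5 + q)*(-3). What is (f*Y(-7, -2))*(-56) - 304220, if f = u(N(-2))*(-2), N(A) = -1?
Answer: -305564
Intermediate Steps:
u(q) = -15 - 3*q
f = 24 (f = (-15 - 3*(-1))*(-2) = (-15 + 3)*(-2) = -12*(-2) = 24)
Y(w, k) = 1 (Y(w, k) = (k + w)/(k + w) = 1)
(f*Y(-7, -2))*(-56) - 304220 = (24*1)*(-56) - 304220 = 24*(-56) - 304220 = -1344 - 304220 = -305564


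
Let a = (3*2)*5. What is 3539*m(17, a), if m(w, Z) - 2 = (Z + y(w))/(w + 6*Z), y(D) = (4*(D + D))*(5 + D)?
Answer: 12089224/197 ≈ 61367.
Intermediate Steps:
a = 30 (a = 6*5 = 30)
y(D) = 8*D*(5 + D) (y(D) = (4*(2*D))*(5 + D) = (8*D)*(5 + D) = 8*D*(5 + D))
m(w, Z) = 2 + (Z + 8*w*(5 + w))/(w + 6*Z)
3539*m(17, a) = 3539*((8*17**2 + 13*30 + 42*17)/(17 + 6*30)) = 3539*((8*289 + 390 + 714)/(17 + 180)) = 3539*((2312 + 390 + 714)/197) = 3539*((1/197)*3416) = 3539*(3416/197) = 12089224/197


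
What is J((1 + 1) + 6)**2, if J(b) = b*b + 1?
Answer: 4225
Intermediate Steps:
J(b) = 1 + b**2 (J(b) = b**2 + 1 = 1 + b**2)
J((1 + 1) + 6)**2 = (1 + ((1 + 1) + 6)**2)**2 = (1 + (2 + 6)**2)**2 = (1 + 8**2)**2 = (1 + 64)**2 = 65**2 = 4225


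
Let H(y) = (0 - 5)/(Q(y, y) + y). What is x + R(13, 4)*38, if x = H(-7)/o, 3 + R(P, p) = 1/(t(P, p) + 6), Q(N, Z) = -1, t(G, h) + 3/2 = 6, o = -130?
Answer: -482165/4368 ≈ -110.39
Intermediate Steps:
t(G, h) = 9/2 (t(G, h) = -3/2 + 6 = 9/2)
R(P, p) = -61/21 (R(P, p) = -3 + 1/(9/2 + 6) = -3 + 1/(21/2) = -3 + 2/21 = -61/21)
H(y) = -5/(-1 + y) (H(y) = (0 - 5)/(-1 + y) = -5/(-1 + y))
x = -1/208 (x = -5/(-1 - 7)/(-130) = -5/(-8)*(-1/130) = -5*(-1/8)*(-1/130) = (5/8)*(-1/130) = -1/208 ≈ -0.0048077)
x + R(13, 4)*38 = -1/208 - 61/21*38 = -1/208 - 2318/21 = -482165/4368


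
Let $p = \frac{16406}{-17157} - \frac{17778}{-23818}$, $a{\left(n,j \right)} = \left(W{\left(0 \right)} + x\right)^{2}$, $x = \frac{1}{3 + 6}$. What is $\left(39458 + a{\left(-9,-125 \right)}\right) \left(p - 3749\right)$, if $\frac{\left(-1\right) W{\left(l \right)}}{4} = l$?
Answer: $- \frac{2448367552794958282}{16550139753} \approx -1.4794 \cdot 10^{8}$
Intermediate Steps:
$W{\left(l \right)} = - 4 l$
$x = \frac{1}{9} \approx 0.11111$
$a{\left(n,j \right)} = \frac{1}{81}$ ($a{\left(n,j \right)} = \left(\left(-4\right) 0 + \frac{1}{9}\right)^{2} = \left(0 + \frac{1}{9}\right)^{2} = \left(\frac{1}{9}\right)^{2} = \frac{1}{81}$)
$p = - \frac{42870481}{204322713}$ ($p = 16406 \left(- \frac{1}{17157}\right) - - \frac{8889}{11909} = - \frac{16406}{17157} + \frac{8889}{11909} = - \frac{42870481}{204322713} \approx -0.20982$)
$\left(39458 + a{\left(-9,-125 \right)}\right) \left(p - 3749\right) = \left(39458 + \frac{1}{81}\right) \left(- \frac{42870481}{204322713} - 3749\right) = \frac{3196099}{81} \left(- \frac{766048721518}{204322713}\right) = - \frac{2448367552794958282}{16550139753}$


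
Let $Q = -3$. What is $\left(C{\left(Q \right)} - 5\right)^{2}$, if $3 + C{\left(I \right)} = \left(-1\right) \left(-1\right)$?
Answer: $49$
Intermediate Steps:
$C{\left(I \right)} = -2$ ($C{\left(I \right)} = -3 - -1 = -3 + 1 = -2$)
$\left(C{\left(Q \right)} - 5\right)^{2} = \left(-2 - 5\right)^{2} = \left(-7\right)^{2} = 49$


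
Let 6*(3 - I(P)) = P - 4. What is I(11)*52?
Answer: 286/3 ≈ 95.333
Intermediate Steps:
I(P) = 11/3 - P/6 (I(P) = 3 - (P - 4)/6 = 3 - (-4 + P)/6 = 3 + (⅔ - P/6) = 11/3 - P/6)
I(11)*52 = (11/3 - ⅙*11)*52 = (11/3 - 11/6)*52 = (11/6)*52 = 286/3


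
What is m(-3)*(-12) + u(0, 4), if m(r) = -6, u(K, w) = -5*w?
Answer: 52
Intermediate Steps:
m(-3)*(-12) + u(0, 4) = -6*(-12) - 5*4 = 72 - 20 = 52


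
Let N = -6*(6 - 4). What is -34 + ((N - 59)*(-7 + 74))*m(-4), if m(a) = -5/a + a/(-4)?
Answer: -42949/4 ≈ -10737.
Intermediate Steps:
N = -12 (N = -6*2 = -12)
m(a) = -5/a - a/4 (m(a) = -5/a + a*(-¼) = -5/a - a/4)
-34 + ((N - 59)*(-7 + 74))*m(-4) = -34 + ((-12 - 59)*(-7 + 74))*(-5/(-4) - ¼*(-4)) = -34 + (-71*67)*(-5*(-¼) + 1) = -34 - 4757*(5/4 + 1) = -34 - 4757*9/4 = -34 - 42813/4 = -42949/4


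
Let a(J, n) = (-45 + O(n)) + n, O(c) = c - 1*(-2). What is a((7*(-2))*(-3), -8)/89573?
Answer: -59/89573 ≈ -0.00065868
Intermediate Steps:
O(c) = 2 + c (O(c) = c + 2 = 2 + c)
a(J, n) = -43 + 2*n (a(J, n) = (-45 + (2 + n)) + n = (-43 + n) + n = -43 + 2*n)
a((7*(-2))*(-3), -8)/89573 = (-43 + 2*(-8))/89573 = (-43 - 16)*(1/89573) = -59*1/89573 = -59/89573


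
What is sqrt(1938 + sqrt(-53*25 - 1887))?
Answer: sqrt(1938 + 2*I*sqrt(803)) ≈ 44.027 + 0.6436*I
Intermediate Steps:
sqrt(1938 + sqrt(-53*25 - 1887)) = sqrt(1938 + sqrt(-1325 - 1887)) = sqrt(1938 + sqrt(-3212)) = sqrt(1938 + 2*I*sqrt(803))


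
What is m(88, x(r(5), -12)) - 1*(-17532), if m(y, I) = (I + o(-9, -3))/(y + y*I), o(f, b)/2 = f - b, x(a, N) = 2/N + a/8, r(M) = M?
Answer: 53998283/3080 ≈ 17532.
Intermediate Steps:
x(a, N) = 2/N + a/8 (x(a, N) = 2/N + a*(⅛) = 2/N + a/8)
o(f, b) = -2*b + 2*f (o(f, b) = 2*(f - b) = -2*b + 2*f)
m(y, I) = (-12 + I)/(y + I*y) (m(y, I) = (I + (-2*(-3) + 2*(-9)))/(y + y*I) = (I + (6 - 18))/(y + I*y) = (I - 12)/(y + I*y) = (-12 + I)/(y + I*y))
m(88, x(r(5), -12)) - 1*(-17532) = (-12 + (2/(-12) + (⅛)*5))/(88*(1 + (2/(-12) + (⅛)*5))) - 1*(-17532) = (-12 + (2*(-1/12) + 5/8))/(88*(1 + (2*(-1/12) + 5/8))) + 17532 = (-12 + (-⅙ + 5/8))/(88*(1 + (-⅙ + 5/8))) + 17532 = (-12 + 11/24)/(88*(1 + 11/24)) + 17532 = (1/88)*(-277/24)/(35/24) + 17532 = (1/88)*(24/35)*(-277/24) + 17532 = -277/3080 + 17532 = 53998283/3080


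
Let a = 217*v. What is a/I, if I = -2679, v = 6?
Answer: -434/893 ≈ -0.48600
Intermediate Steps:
a = 1302 (a = 217*6 = 1302)
a/I = 1302/(-2679) = 1302*(-1/2679) = -434/893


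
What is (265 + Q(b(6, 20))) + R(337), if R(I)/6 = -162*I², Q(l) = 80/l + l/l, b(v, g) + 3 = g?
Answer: -1876609554/17 ≈ -1.1039e+8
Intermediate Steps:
b(v, g) = -3 + g
Q(l) = 1 + 80/l (Q(l) = 80/l + 1 = 1 + 80/l)
R(I) = -972*I² (R(I) = 6*(-162*I²) = -972*I²)
(265 + Q(b(6, 20))) + R(337) = (265 + (80 + (-3 + 20))/(-3 + 20)) - 972*337² = (265 + (80 + 17)/17) - 972*113569 = (265 + (1/17)*97) - 110389068 = (265 + 97/17) - 110389068 = 4602/17 - 110389068 = -1876609554/17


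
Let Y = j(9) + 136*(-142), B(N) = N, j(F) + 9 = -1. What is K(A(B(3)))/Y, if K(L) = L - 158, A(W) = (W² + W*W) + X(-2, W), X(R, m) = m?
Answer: 137/19322 ≈ 0.0070904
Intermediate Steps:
j(F) = -10 (j(F) = -9 - 1 = -10)
A(W) = W + 2*W² (A(W) = (W² + W*W) + W = (W² + W²) + W = 2*W² + W = W + 2*W²)
K(L) = -158 + L
Y = -19322 (Y = -10 + 136*(-142) = -10 - 19312 = -19322)
K(A(B(3)))/Y = (-158 + 3*(1 + 2*3))/(-19322) = (-158 + 3*(1 + 6))*(-1/19322) = (-158 + 3*7)*(-1/19322) = (-158 + 21)*(-1/19322) = -137*(-1/19322) = 137/19322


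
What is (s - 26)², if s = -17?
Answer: 1849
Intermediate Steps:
(s - 26)² = (-17 - 26)² = (-43)² = 1849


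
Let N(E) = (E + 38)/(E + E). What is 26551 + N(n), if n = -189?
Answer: 10036429/378 ≈ 26551.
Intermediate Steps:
N(E) = (38 + E)/(2*E) (N(E) = (38 + E)/((2*E)) = (38 + E)*(1/(2*E)) = (38 + E)/(2*E))
26551 + N(n) = 26551 + (1/2)*(38 - 189)/(-189) = 26551 + (1/2)*(-1/189)*(-151) = 26551 + 151/378 = 10036429/378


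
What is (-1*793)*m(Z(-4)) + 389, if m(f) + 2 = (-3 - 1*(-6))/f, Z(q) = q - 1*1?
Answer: 12254/5 ≈ 2450.8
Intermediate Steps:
Z(q) = -1 + q (Z(q) = q - 1 = -1 + q)
m(f) = -2 + 3/f (m(f) = -2 + (-3 - 1*(-6))/f = -2 + (-3 + 6)/f = -2 + 3/f)
(-1*793)*m(Z(-4)) + 389 = (-1*793)*(-2 + 3/(-1 - 4)) + 389 = -793*(-2 + 3/(-5)) + 389 = -793*(-2 + 3*(-⅕)) + 389 = -793*(-2 - ⅗) + 389 = -793*(-13/5) + 389 = 10309/5 + 389 = 12254/5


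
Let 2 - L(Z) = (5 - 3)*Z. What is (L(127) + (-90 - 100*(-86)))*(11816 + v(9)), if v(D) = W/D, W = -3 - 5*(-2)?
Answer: 878246558/9 ≈ 9.7583e+7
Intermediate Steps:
W = 7 (W = -3 + 10 = 7)
L(Z) = 2 - 2*Z (L(Z) = 2 - (5 - 3)*Z = 2 - 2*Z)
v(D) = 7/D
(L(127) + (-90 - 100*(-86)))*(11816 + v(9)) = ((2 - 2*127) + (-90 - 100*(-86)))*(11816 + 7/9) = ((2 - 254) + (-90 + 8600))*(11816 + 7*(1/9)) = (-252 + 8510)*(11816 + 7/9) = 8258*(106351/9) = 878246558/9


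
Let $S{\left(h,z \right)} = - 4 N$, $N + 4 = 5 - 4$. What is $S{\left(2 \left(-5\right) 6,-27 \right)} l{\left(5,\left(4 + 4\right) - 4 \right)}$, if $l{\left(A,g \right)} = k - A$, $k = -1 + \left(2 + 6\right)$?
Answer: $24$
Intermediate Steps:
$N = -3$ ($N = -4 + \left(5 - 4\right) = -4 + 1 = -3$)
$k = 7$ ($k = -1 + 8 = 7$)
$l{\left(A,g \right)} = 7 - A$
$S{\left(h,z \right)} = 12$ ($S{\left(h,z \right)} = \left(-4\right) \left(-3\right) = 12$)
$S{\left(2 \left(-5\right) 6,-27 \right)} l{\left(5,\left(4 + 4\right) - 4 \right)} = 12 \left(7 - 5\right) = 12 \cdot 2 = 24$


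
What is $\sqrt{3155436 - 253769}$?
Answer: $\sqrt{2901667} \approx 1703.4$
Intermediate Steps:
$\sqrt{3155436 - 253769} = \sqrt{2901667}$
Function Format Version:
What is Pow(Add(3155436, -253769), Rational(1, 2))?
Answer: Pow(2901667, Rational(1, 2)) ≈ 1703.4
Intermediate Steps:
Pow(Add(3155436, -253769), Rational(1, 2)) = Pow(2901667, Rational(1, 2))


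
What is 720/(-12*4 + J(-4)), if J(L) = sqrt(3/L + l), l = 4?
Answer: -138240/9203 - 1440*sqrt(13)/9203 ≈ -15.585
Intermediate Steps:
J(L) = sqrt(4 + 3/L) (J(L) = sqrt(3/L + 4) = sqrt(4 + 3/L))
720/(-12*4 + J(-4)) = 720/(-12*4 + sqrt(4 + 3/(-4))) = 720/(-48 + sqrt(4 + 3*(-1/4))) = 720/(-48 + sqrt(4 - 3/4)) = 720/(-48 + sqrt(13/4)) = 720/(-48 + sqrt(13)/2)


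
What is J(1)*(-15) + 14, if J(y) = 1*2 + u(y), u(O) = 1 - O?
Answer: -16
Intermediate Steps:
J(y) = 3 - y (J(y) = 1*2 + (1 - y) = 2 + (1 - y) = 3 - y)
J(1)*(-15) + 14 = (3 - 1*1)*(-15) + 14 = (3 - 1)*(-15) + 14 = 2*(-15) + 14 = -30 + 14 = -16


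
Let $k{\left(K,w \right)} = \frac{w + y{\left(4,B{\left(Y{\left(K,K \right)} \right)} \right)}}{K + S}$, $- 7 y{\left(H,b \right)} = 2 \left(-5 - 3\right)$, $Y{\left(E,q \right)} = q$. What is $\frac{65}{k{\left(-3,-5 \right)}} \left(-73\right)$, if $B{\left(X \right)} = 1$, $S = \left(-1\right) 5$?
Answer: $- \frac{265720}{19} \approx -13985.0$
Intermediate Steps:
$S = -5$
$y{\left(H,b \right)} = \frac{16}{7}$ ($y{\left(H,b \right)} = - \frac{2 \left(-5 - 3\right)}{7} = - \frac{2 \left(-8\right)}{7} = \left(- \frac{1}{7}\right) \left(-16\right) = \frac{16}{7}$)
$k{\left(K,w \right)} = \frac{\frac{16}{7} + w}{-5 + K}$ ($k{\left(K,w \right)} = \frac{w + \frac{16}{7}}{K - 5} = \frac{\frac{16}{7} + w}{-5 + K}$)
$\frac{65}{k{\left(-3,-5 \right)}} \left(-73\right) = \frac{65}{\frac{1}{-5 - 3} \left(\frac{16}{7} - 5\right)} \left(-73\right) = \frac{65}{\frac{1}{-8} \left(- \frac{19}{7}\right)} \left(-73\right) = \frac{65}{\left(- \frac{1}{8}\right) \left(- \frac{19}{7}\right)} \left(-73\right) = \frac{65}{\frac{19}{56}} \left(-73\right) = 65 \cdot \frac{56}{19} \left(-73\right) = \frac{3640}{19} \left(-73\right) = - \frac{265720}{19}$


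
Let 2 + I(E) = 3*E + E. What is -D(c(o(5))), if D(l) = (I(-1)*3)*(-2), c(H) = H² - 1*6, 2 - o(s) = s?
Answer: -36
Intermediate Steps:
I(E) = -2 + 4*E (I(E) = -2 + (3*E + E) = -2 + 4*E)
o(s) = 2 - s
c(H) = -6 + H² (c(H) = H² - 6 = -6 + H²)
D(l) = 36 (D(l) = ((-2 + 4*(-1))*3)*(-2) = ((-2 - 4)*3)*(-2) = -6*3*(-2) = -18*(-2) = 36)
-D(c(o(5))) = -1*36 = -36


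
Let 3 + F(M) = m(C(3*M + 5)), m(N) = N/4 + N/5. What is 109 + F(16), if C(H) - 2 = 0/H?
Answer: 1069/10 ≈ 106.90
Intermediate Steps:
C(H) = 2 (C(H) = 2 + 0/H = 2 + 0 = 2)
m(N) = 9*N/20 (m(N) = N*(¼) + N*(⅕) = N/4 + N/5 = 9*N/20)
F(M) = -21/10 (F(M) = -3 + (9/20)*2 = -3 + 9/10 = -21/10)
109 + F(16) = 109 - 21/10 = 1069/10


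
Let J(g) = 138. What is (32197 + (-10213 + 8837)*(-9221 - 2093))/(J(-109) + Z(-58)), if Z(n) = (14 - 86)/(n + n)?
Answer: 150802523/1340 ≈ 1.1254e+5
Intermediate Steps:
Z(n) = -36/n (Z(n) = -72*1/(2*n) = -36/n)
(32197 + (-10213 + 8837)*(-9221 - 2093))/(J(-109) + Z(-58)) = (32197 + (-10213 + 8837)*(-9221 - 2093))/(138 - 36/(-58)) = (32197 - 1376*(-11314))/(138 - 36*(-1/58)) = (32197 + 15568064)/(138 + 18/29) = 15600261/(4020/29) = 15600261*(29/4020) = 150802523/1340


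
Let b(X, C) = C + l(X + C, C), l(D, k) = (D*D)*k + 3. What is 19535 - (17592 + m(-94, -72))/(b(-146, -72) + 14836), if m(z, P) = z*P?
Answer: 66555007495/3406961 ≈ 19535.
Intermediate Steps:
m(z, P) = P*z
l(D, k) = 3 + k*D² (l(D, k) = D²*k + 3 = k*D² + 3 = 3 + k*D²)
b(X, C) = 3 + C + C*(C + X)² (b(X, C) = C + (3 + C*(X + C)²) = C + (3 + C*(C + X)²) = 3 + C + C*(C + X)²)
19535 - (17592 + m(-94, -72))/(b(-146, -72) + 14836) = 19535 - (17592 - 72*(-94))/((3 - 72 - 72*(-72 - 146)²) + 14836) = 19535 - (17592 + 6768)/((3 - 72 - 72*(-218)²) + 14836) = 19535 - 24360/((3 - 72 - 72*47524) + 14836) = 19535 - 24360/((3 - 72 - 3421728) + 14836) = 19535 - 24360/(-3421797 + 14836) = 19535 - 24360/(-3406961) = 19535 - 24360*(-1)/3406961 = 19535 - 1*(-24360/3406961) = 19535 + 24360/3406961 = 66555007495/3406961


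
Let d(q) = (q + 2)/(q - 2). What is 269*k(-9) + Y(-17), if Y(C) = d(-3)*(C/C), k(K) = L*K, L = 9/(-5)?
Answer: 4358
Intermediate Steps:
L = -9/5 (L = 9*(-⅕) = -9/5 ≈ -1.8000)
d(q) = (2 + q)/(-2 + q)
k(K) = -9*K/5
Y(C) = ⅕ (Y(C) = ((2 - 3)/(-2 - 3))*(C/C) = (-1/(-5))*1 = -⅕*(-1)*1 = (⅕)*1 = ⅕)
269*k(-9) + Y(-17) = 269*(-9/5*(-9)) + ⅕ = 269*(81/5) + ⅕ = 21789/5 + ⅕ = 4358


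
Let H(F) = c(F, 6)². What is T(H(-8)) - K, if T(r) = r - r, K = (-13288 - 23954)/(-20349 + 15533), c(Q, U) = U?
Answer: -18621/2408 ≈ -7.7330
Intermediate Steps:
K = 18621/2408 (K = -37242/(-4816) = -37242*(-1/4816) = 18621/2408 ≈ 7.7330)
H(F) = 36 (H(F) = 6² = 36)
T(r) = 0
T(H(-8)) - K = 0 - 1*18621/2408 = 0 - 18621/2408 = -18621/2408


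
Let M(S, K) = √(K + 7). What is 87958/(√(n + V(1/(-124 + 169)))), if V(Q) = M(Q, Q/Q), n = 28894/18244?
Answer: 87958*√9122/√(14447 + 18244*√2) ≈ 41874.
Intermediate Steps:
M(S, K) = √(7 + K)
n = 14447/9122 (n = 28894*(1/18244) = 14447/9122 ≈ 1.5838)
V(Q) = 2*√2 (V(Q) = √(7 + Q/Q) = √(7 + 1) = √8 = 2*√2)
87958/(√(n + V(1/(-124 + 169)))) = 87958/(√(14447/9122 + 2*√2)) = 87958/√(14447/9122 + 2*√2)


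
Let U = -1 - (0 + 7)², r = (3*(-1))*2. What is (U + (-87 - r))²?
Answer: 17161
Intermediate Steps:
r = -6 (r = -3*2 = -6)
U = -50 (U = -1 - 1*7² = -1 - 1*49 = -1 - 49 = -50)
(U + (-87 - r))² = (-50 + (-87 - 1*(-6)))² = (-50 + (-87 + 6))² = (-50 - 81)² = (-131)² = 17161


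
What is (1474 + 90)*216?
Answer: 337824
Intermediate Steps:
(1474 + 90)*216 = 1564*216 = 337824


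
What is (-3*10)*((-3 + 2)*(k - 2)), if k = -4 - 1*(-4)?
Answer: -60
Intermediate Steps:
k = 0 (k = -4 + 4 = 0)
(-3*10)*((-3 + 2)*(k - 2)) = (-3*10)*((-3 + 2)*(0 - 2)) = -(-30)*(-2) = -30*2 = -60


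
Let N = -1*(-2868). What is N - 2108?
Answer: 760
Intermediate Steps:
N = 2868
N - 2108 = 2868 - 2108 = 760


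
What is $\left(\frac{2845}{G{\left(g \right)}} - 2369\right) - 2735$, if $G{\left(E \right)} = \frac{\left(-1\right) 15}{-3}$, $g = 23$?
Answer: $-4535$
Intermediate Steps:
$G{\left(E \right)} = 5$ ($G{\left(E \right)} = \left(-15\right) \left(- \frac{1}{3}\right) = 5$)
$\left(\frac{2845}{G{\left(g \right)}} - 2369\right) - 2735 = \left(\frac{2845}{5} - 2369\right) - 2735 = \left(2845 \cdot \frac{1}{5} - 2369\right) - 2735 = \left(569 - 2369\right) - 2735 = -1800 - 2735 = -4535$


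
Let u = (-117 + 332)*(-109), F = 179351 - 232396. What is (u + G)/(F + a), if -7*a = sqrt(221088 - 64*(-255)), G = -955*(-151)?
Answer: -313905987850/137874591817 + 3381560*sqrt(14838)/137874591817 ≈ -2.2738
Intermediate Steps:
G = 144205
F = -53045
a = -4*sqrt(14838)/7 (a = -sqrt(221088 - 64*(-255))/7 = -sqrt(221088 + 16320)/7 = -4*sqrt(14838)/7 ≈ -69.606)
u = -23435 (u = 215*(-109) = -23435)
(u + G)/(F + a) = (-23435 + 144205)/(-53045 - 4*sqrt(14838)/7) = 120770/(-53045 - 4*sqrt(14838)/7)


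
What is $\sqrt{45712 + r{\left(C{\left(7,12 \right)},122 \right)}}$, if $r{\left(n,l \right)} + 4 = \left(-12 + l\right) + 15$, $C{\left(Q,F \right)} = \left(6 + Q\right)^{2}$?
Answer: $\sqrt{45833} \approx 214.09$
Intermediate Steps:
$r{\left(n,l \right)} = -1 + l$ ($r{\left(n,l \right)} = -4 + \left(\left(-12 + l\right) + 15\right) = -4 + \left(3 + l\right) = -1 + l$)
$\sqrt{45712 + r{\left(C{\left(7,12 \right)},122 \right)}} = \sqrt{45712 + \left(-1 + 122\right)} = \sqrt{45712 + 121} = \sqrt{45833}$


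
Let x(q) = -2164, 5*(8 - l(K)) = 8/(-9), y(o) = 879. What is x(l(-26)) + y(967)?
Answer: -1285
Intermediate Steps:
l(K) = 368/45 (l(K) = 8 - 8/(5*(-9)) = 8 - 8*(-1)/(5*9) = 8 - 1/5*(-8/9) = 8 + 8/45 = 368/45)
x(l(-26)) + y(967) = -2164 + 879 = -1285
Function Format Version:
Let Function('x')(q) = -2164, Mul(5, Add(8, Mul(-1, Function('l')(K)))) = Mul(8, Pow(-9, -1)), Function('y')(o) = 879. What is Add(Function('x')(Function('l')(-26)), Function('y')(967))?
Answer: -1285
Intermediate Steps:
Function('l')(K) = Rational(368, 45) (Function('l')(K) = Add(8, Mul(Rational(-1, 5), Mul(8, Pow(-9, -1)))) = Add(8, Mul(Rational(-1, 5), Mul(8, Rational(-1, 9)))) = Add(8, Mul(Rational(-1, 5), Rational(-8, 9))) = Add(8, Rational(8, 45)) = Rational(368, 45))
Add(Function('x')(Function('l')(-26)), Function('y')(967)) = Add(-2164, 879) = -1285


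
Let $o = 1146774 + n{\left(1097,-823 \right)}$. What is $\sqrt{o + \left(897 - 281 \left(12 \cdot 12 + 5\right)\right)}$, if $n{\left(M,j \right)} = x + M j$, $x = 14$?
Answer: $\sqrt{202985} \approx 450.54$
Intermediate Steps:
$n{\left(M,j \right)} = 14 + M j$
$o = 243957$ ($o = 1146774 + \left(14 + 1097 \left(-823\right)\right) = 1146774 + \left(14 - 902831\right) = 1146774 - 902817 = 243957$)
$\sqrt{o + \left(897 - 281 \left(12 \cdot 12 + 5\right)\right)} = \sqrt{243957 + \left(897 - 281 \left(12 \cdot 12 + 5\right)\right)} = \sqrt{243957 + \left(897 - 281 \left(144 + 5\right)\right)} = \sqrt{243957 + \left(897 - 41869\right)} = \sqrt{243957 - 40972} = \sqrt{202985}$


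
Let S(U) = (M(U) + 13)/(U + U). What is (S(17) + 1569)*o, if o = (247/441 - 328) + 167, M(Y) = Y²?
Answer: -15948784/63 ≈ -2.5316e+5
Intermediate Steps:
S(U) = (13 + U²)/(2*U) (S(U) = (U² + 13)/(U + U) = (13 + U²)/((2*U)) = (13 + U²)*(1/(2*U)) = (13 + U²)/(2*U))
o = -70754/441 (o = (247*(1/441) - 328) + 167 = (247/441 - 328) + 167 = -144401/441 + 167 = -70754/441 ≈ -160.44)
(S(17) + 1569)*o = ((½)*(13 + 17²)/17 + 1569)*(-70754/441) = ((½)*(1/17)*(13 + 289) + 1569)*(-70754/441) = ((½)*(1/17)*302 + 1569)*(-70754/441) = (151/17 + 1569)*(-70754/441) = (26824/17)*(-70754/441) = -15948784/63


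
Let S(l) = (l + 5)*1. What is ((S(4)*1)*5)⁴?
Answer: 4100625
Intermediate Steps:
S(l) = 5 + l (S(l) = (5 + l)*1 = 5 + l)
((S(4)*1)*5)⁴ = (((5 + 4)*1)*5)⁴ = ((9*1)*5)⁴ = (9*5)⁴ = 45⁴ = 4100625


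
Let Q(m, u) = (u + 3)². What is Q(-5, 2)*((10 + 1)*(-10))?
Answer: -2750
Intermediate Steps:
Q(m, u) = (3 + u)²
Q(-5, 2)*((10 + 1)*(-10)) = (3 + 2)²*((10 + 1)*(-10)) = 5²*(11*(-10)) = 25*(-110) = -2750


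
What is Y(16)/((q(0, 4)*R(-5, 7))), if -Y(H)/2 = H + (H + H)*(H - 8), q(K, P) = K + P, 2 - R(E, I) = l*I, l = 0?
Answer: -68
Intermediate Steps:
R(E, I) = 2 (R(E, I) = 2 - 0*I = 2 - 1*0 = 2 + 0 = 2)
Y(H) = -2*H - 4*H*(-8 + H) (Y(H) = -2*(H + (H + H)*(H - 8)) = -2*(H + (2*H)*(-8 + H)) = -2*(H + 2*H*(-8 + H)) = -2*H - 4*H*(-8 + H))
Y(16)/((q(0, 4)*R(-5, 7))) = (2*16*(15 - 2*16))/(((0 + 4)*2)) = (2*16*(15 - 32))/((4*2)) = (2*16*(-17))/8 = (1/8)*(-544) = -68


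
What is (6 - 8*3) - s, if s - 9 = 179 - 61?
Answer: -145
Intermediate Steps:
s = 127 (s = 9 + (179 - 61) = 9 + 118 = 127)
(6 - 8*3) - s = (6 - 8*3) - 1*127 = (6 - 24) - 127 = -18 - 127 = -145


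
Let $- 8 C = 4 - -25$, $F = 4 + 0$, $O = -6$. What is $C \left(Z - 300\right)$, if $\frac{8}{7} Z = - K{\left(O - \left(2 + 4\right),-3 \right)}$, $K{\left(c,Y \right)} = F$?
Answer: $\frac{17603}{16} \approx 1100.2$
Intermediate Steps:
$F = 4$
$K{\left(c,Y \right)} = 4$
$C = - \frac{29}{8}$ ($C = - \frac{4 - -25}{8} = - \frac{4 + 25}{8} = \left(- \frac{1}{8}\right) 29 = - \frac{29}{8} \approx -3.625$)
$Z = - \frac{7}{2}$ ($Z = \frac{7 \left(\left(-1\right) 4\right)}{8} = \frac{7}{8} \left(-4\right) = - \frac{7}{2} \approx -3.5$)
$C \left(Z - 300\right) = - \frac{29 \left(- \frac{7}{2} - 300\right)}{8} = \left(- \frac{29}{8}\right) \left(- \frac{607}{2}\right) = \frac{17603}{16}$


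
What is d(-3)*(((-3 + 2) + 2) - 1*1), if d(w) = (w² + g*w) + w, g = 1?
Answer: 0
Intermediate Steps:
d(w) = w² + 2*w (d(w) = (w² + 1*w) + w = (w² + w) + w = (w + w²) + w = w² + 2*w)
d(-3)*(((-3 + 2) + 2) - 1*1) = (-3*(2 - 3))*(((-3 + 2) + 2) - 1*1) = (-3*(-1))*((-1 + 2) - 1) = 3*(1 - 1) = 3*0 = 0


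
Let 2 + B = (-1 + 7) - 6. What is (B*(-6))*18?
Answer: 216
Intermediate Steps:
B = -2 (B = -2 + ((-1 + 7) - 6) = -2 + (6 - 6) = -2 + 0 = -2)
(B*(-6))*18 = -2*(-6)*18 = 12*18 = 216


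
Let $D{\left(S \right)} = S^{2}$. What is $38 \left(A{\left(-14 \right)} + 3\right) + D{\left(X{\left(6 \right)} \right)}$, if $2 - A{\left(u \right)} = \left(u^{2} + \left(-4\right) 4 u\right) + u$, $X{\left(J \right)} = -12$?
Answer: $-15094$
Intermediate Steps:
$A{\left(u \right)} = 2 - u^{2} + 15 u$ ($A{\left(u \right)} = 2 - \left(\left(u^{2} + \left(-4\right) 4 u\right) + u\right) = 2 - \left(\left(u^{2} - 16 u\right) + u\right) = 2 - \left(u^{2} - 15 u\right) = 2 - u^{2} + 15 u$)
$38 \left(A{\left(-14 \right)} + 3\right) + D{\left(X{\left(6 \right)} \right)} = 38 \left(\left(2 - \left(-14\right)^{2} + 15 \left(-14\right)\right) + 3\right) + \left(-12\right)^{2} = 38 \left(\left(2 - 196 - 210\right) + 3\right) + 144 = 38 \left(-404 + 3\right) + 144 = 38 \left(-401\right) + 144 = -15238 + 144 = -15094$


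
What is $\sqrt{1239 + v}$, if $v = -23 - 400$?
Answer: $4 \sqrt{51} \approx 28.566$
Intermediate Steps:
$v = -423$ ($v = -23 - 400 = -423$)
$\sqrt{1239 + v} = \sqrt{1239 - 423} = \sqrt{816} = 4 \sqrt{51}$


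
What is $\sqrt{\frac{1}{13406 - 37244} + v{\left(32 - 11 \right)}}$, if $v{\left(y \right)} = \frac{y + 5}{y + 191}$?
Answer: $\frac{\sqrt{48923812029}}{631707} \approx 0.35014$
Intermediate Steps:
$v{\left(y \right)} = \frac{5 + y}{191 + y}$
$\sqrt{\frac{1}{13406 - 37244} + v{\left(32 - 11 \right)}} = \sqrt{\frac{1}{13406 - 37244} + \frac{5 + \left(32 - 11\right)}{191 + \left(32 - 11\right)}} = \sqrt{\frac{1}{-23838} + \frac{5 + 21}{191 + 21}} = \sqrt{- \frac{1}{23838} + \frac{1}{212} \cdot 26} = \sqrt{- \frac{1}{23838} + \frac{13}{106}} = \sqrt{\frac{77447}{631707}} = \frac{\sqrt{48923812029}}{631707}$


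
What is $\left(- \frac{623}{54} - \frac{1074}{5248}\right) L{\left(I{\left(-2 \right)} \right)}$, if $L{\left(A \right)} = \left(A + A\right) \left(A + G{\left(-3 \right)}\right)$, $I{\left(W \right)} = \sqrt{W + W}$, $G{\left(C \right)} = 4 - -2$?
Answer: $\frac{831875}{8856} - \frac{831875 i}{2952} \approx 93.933 - 281.8 i$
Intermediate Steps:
$G{\left(C \right)} = 6$ ($G{\left(C \right)} = 4 + 2 = 6$)
$I{\left(W \right)} = \sqrt{2} \sqrt{W}$ ($I{\left(W \right)} = \sqrt{2 W} = \sqrt{2} \sqrt{W}$)
$L{\left(A \right)} = 2 A \left(6 + A\right)$ ($L{\left(A \right)} = \left(A + A\right) \left(A + 6\right) = 2 A \left(6 + A\right)$)
$\left(- \frac{623}{54} - \frac{1074}{5248}\right) L{\left(I{\left(-2 \right)} \right)} = \left(- \frac{623}{54} - \frac{1074}{5248}\right) 2 \sqrt{2} \sqrt{-2} \left(6 + \sqrt{2} \sqrt{-2}\right) = \left(\left(-623\right) \frac{1}{54} - \frac{537}{2624}\right) 2 \sqrt{2} i \sqrt{2} \left(6 + \sqrt{2} i \sqrt{2}\right) = \left(- \frac{623}{54} - \frac{537}{2624}\right) 2 \cdot 2 i \left(6 + 2 i\right) = - \frac{831875 \cdot 4 i \left(6 + 2 i\right)}{70848} = - \frac{831875 i \left(6 + 2 i\right)}{17712}$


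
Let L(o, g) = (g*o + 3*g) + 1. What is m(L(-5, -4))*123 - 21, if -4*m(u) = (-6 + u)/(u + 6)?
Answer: -543/20 ≈ -27.150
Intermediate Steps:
L(o, g) = 1 + 3*g + g*o (L(o, g) = (3*g + g*o) + 1 = 1 + 3*g + g*o)
m(u) = -(-6 + u)/(4*(6 + u)) (m(u) = -(-6 + u)/(4*(u + 6)) = -(-6 + u)/(4*(6 + u)))
m(L(-5, -4))*123 - 21 = ((6 - (1 + 3*(-4) - 4*(-5)))/(4*(6 + (1 + 3*(-4) - 4*(-5)))))*123 - 21 = ((6 - (1 - 12 + 20))/(4*(6 + (1 - 12 + 20))))*123 - 21 = ((6 - 1*9)/(4*(6 + 9)))*123 - 21 = ((¼)*(6 - 9)/15)*123 - 21 = ((¼)*(1/15)*(-3))*123 - 21 = -1/20*123 - 21 = -123/20 - 21 = -543/20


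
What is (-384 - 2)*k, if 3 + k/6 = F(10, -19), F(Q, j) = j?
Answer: 50952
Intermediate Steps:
k = -132 (k = -18 + 6*(-19) = -18 - 114 = -132)
(-384 - 2)*k = (-384 - 2)*(-132) = -386*(-132) = 50952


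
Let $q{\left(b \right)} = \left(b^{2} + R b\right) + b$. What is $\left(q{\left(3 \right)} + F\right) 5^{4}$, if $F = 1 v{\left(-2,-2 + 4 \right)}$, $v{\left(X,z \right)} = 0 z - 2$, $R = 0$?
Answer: $6250$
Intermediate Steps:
$q{\left(b \right)} = b + b^{2}$ ($q{\left(b \right)} = \left(b^{2} + 0 b\right) + b = \left(b^{2} + 0\right) + b = b^{2} + b = b + b^{2}$)
$v{\left(X,z \right)} = -2$ ($v{\left(X,z \right)} = 0 - 2 = -2$)
$F = -2$ ($F = 1 \left(-2\right) = -2$)
$\left(q{\left(3 \right)} + F\right) 5^{4} = \left(3 \left(1 + 3\right) - 2\right) 5^{4} = \left(3 \cdot 4 - 2\right) 625 = \left(12 - 2\right) 625 = 10 \cdot 625 = 6250$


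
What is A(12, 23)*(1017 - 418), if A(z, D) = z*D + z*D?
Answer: 330648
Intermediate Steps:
A(z, D) = 2*D*z (A(z, D) = D*z + D*z = 2*D*z)
A(12, 23)*(1017 - 418) = (2*23*12)*(1017 - 418) = 552*599 = 330648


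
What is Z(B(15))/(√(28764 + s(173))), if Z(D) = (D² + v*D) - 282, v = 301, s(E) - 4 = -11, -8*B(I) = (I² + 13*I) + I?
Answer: -876303*√28757/1840448 ≈ -80.743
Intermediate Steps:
B(I) = -7*I/4 - I²/8 (B(I) = -((I² + 13*I) + I)/8 = -(I² + 14*I)/8 = -7*I/4 - I²/8)
s(E) = -7 (s(E) = 4 - 11 = -7)
Z(D) = -282 + D² + 301*D (Z(D) = (D² + 301*D) - 282 = -282 + D² + 301*D)
Z(B(15))/(√(28764 + s(173))) = (-282 + (-⅛*15*(14 + 15))² + 301*(-⅛*15*(14 + 15)))/(√(28764 - 7)) = (-282 + (-⅛*15*29)² + 301*(-⅛*15*29))/(√28757) = (-282 + (-435/8)² + 301*(-435/8))*(√28757/28757) = (-282 + 189225/64 - 130935/8)*(√28757/28757) = -876303*√28757/1840448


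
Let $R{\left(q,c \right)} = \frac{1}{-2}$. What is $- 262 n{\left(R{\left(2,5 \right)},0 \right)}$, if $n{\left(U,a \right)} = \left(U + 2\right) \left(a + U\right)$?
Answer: $\frac{393}{2} \approx 196.5$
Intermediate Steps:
$R{\left(q,c \right)} = - \frac{1}{2}$
$n{\left(U,a \right)} = \left(2 + U\right) \left(U + a\right)$
$- 262 n{\left(R{\left(2,5 \right)},0 \right)} = - 262 \left(\left(- \frac{1}{2}\right)^{2} + 2 \left(- \frac{1}{2}\right) + 2 \cdot 0 - 0\right) = - 262 \left(\frac{1}{4} - 1 + 0 + 0\right) = \left(-262\right) \left(- \frac{3}{4}\right) = \frac{393}{2}$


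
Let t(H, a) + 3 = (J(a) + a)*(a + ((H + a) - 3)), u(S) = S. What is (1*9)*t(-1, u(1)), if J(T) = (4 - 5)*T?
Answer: -27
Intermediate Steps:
J(T) = -T
t(H, a) = -3 (t(H, a) = -3 + (-a + a)*(a + ((H + a) - 3)) = -3 + 0*(a + (-3 + H + a)) = -3 + 0*(-3 + H + 2*a) = -3 + 0 = -3)
(1*9)*t(-1, u(1)) = (1*9)*(-3) = 9*(-3) = -27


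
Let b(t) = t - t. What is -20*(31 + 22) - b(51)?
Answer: -1060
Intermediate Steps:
b(t) = 0
-20*(31 + 22) - b(51) = -20*(31 + 22) - 1*0 = -20*53 + 0 = -1060 + 0 = -1060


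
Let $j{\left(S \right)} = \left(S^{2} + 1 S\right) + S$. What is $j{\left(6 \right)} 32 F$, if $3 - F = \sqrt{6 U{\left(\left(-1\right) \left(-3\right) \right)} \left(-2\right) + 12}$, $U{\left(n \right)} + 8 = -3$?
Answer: $-13824$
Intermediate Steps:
$U{\left(n \right)} = -11$ ($U{\left(n \right)} = -8 - 3 = -11$)
$F = -9$ ($F = 3 - \sqrt{6 \left(-11\right) \left(-2\right) + 12} = 3 - \sqrt{\left(-66\right) \left(-2\right) + 12} = 3 - \sqrt{132 + 12} = 3 - \sqrt{144} = 3 - 12 = -9$)
$j{\left(S \right)} = S^{2} + 2 S$ ($j{\left(S \right)} = \left(S^{2} + S\right) + S = \left(S + S^{2}\right) + S = S^{2} + 2 S$)
$j{\left(6 \right)} 32 F = 6 \left(2 + 6\right) 32 \left(-9\right) = 6 \cdot 8 \cdot 32 \left(-9\right) = 48 \cdot 32 \left(-9\right) = 1536 \left(-9\right) = -13824$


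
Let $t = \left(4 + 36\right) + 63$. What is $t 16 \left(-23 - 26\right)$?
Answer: $-80752$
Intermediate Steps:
$t = 103$ ($t = 40 + 63 = 103$)
$t 16 \left(-23 - 26\right) = 103 \cdot 16 \left(-23 - 26\right) = 103 \cdot 16 \left(-49\right) = 103 \left(-784\right) = -80752$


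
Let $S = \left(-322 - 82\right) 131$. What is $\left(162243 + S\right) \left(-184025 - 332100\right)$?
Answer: $-56422268875$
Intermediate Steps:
$S = -52924$ ($S = \left(-404\right) 131 = -52924$)
$\left(162243 + S\right) \left(-184025 - 332100\right) = \left(162243 - 52924\right) \left(-184025 - 332100\right) = 109319 \left(-516125\right) = -56422268875$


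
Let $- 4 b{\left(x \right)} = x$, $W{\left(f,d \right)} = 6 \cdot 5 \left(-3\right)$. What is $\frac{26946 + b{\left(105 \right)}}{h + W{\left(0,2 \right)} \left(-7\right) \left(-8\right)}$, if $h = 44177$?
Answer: $\frac{107679}{156548} \approx 0.68783$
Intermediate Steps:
$W{\left(f,d \right)} = -90$ ($W{\left(f,d \right)} = 30 \left(-3\right) = -90$)
$b{\left(x \right)} = - \frac{x}{4}$
$\frac{26946 + b{\left(105 \right)}}{h + W{\left(0,2 \right)} \left(-7\right) \left(-8\right)} = \frac{26946 - \frac{105}{4}}{44177 + \left(-90\right) \left(-7\right) \left(-8\right)} = \frac{26946 - \frac{105}{4}}{44177 + 630 \left(-8\right)} = \frac{107679}{4 \left(44177 - 5040\right)} = \frac{107679}{4 \cdot 39137} = \frac{107679}{4} \cdot \frac{1}{39137} = \frac{107679}{156548}$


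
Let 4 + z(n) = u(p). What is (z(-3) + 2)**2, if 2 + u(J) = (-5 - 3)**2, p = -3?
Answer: 3600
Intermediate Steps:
u(J) = 62 (u(J) = -2 + (-5 - 3)**2 = -2 + (-8)**2 = -2 + 64 = 62)
z(n) = 58 (z(n) = -4 + 62 = 58)
(z(-3) + 2)**2 = (58 + 2)**2 = 60**2 = 3600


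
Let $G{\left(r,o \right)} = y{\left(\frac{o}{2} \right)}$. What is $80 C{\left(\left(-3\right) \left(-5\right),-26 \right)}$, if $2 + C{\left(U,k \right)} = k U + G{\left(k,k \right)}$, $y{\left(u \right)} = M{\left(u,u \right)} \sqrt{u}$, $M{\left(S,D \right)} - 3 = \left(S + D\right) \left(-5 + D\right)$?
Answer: $-31360 + 37680 i \sqrt{13} \approx -31360.0 + 1.3586 \cdot 10^{5} i$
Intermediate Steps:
$M{\left(S,D \right)} = 3 + \left(-5 + D\right) \left(D + S\right)$ ($M{\left(S,D \right)} = 3 + \left(S + D\right) \left(-5 + D\right) = 3 + \left(D + S\right) \left(-5 + D\right) = 3 + \left(-5 + D\right) \left(D + S\right)$)
$y{\left(u \right)} = \sqrt{u} \left(3 - 10 u + 2 u^{2}\right)$ ($y{\left(u \right)} = \left(3 + u^{2} - 5 u - 5 u + u u\right) \sqrt{u} = \left(3 + u^{2} - 5 u - 5 u + u^{2}\right) \sqrt{u} = \left(3 - 10 u + 2 u^{2}\right) \sqrt{u} = \sqrt{u} \left(3 - 10 u + 2 u^{2}\right)$)
$G{\left(r,o \right)} = \frac{\sqrt{2} \sqrt{o} \left(3 + \frac{o^{2}}{2} - 5 o\right)}{2}$ ($G{\left(r,o \right)} = \sqrt{\frac{o}{2}} \left(3 - 10 \frac{o}{2} + 2 \left(\frac{o}{2}\right)^{2}\right) = \frac{\sqrt{2} \sqrt{o}}{2} \left(3 - 5 o + 2 \frac{o^{2}}{4}\right) = \frac{\sqrt{2} \sqrt{o}}{2} \left(3 - 5 o + \frac{o^{2}}{2}\right) = \frac{\sqrt{2} \sqrt{o}}{2} \left(3 + \frac{o^{2}}{2} - 5 o\right) = \frac{\sqrt{2} \sqrt{o} \left(3 + \frac{o^{2}}{2} - 5 o\right)}{2}$)
$C{\left(U,k \right)} = -2 + U k + \frac{\sqrt{2} \sqrt{k} \left(6 + k^{2} - 10 k\right)}{4}$ ($C{\left(U,k \right)} = -2 + \left(k U + \frac{\sqrt{2} \sqrt{k} \left(6 + k^{2} - 10 k\right)}{4}\right) = -2 + \left(U k + \frac{\sqrt{2} \sqrt{k} \left(6 + k^{2} - 10 k\right)}{4}\right) = -2 + U k + \frac{\sqrt{2} \sqrt{k} \left(6 + k^{2} - 10 k\right)}{4}$)
$80 C{\left(\left(-3\right) \left(-5\right),-26 \right)} = 80 \left(-2 + \left(-3\right) \left(-5\right) \left(-26\right) + \frac{\sqrt{2} \sqrt{-26} \left(6 + \left(-26\right)^{2} - -260\right)}{4}\right) = 80 \left(-2 + 15 \left(-26\right) + \frac{\sqrt{2} i \sqrt{26} \left(6 + 676 + 260\right)}{4}\right) = 80 \left(-2 - 390 + \frac{1}{4} \sqrt{2} i \sqrt{26} \cdot 942\right) = 80 \left(-2 - 390 + 471 i \sqrt{13}\right) = 80 \left(-392 + 471 i \sqrt{13}\right) = -31360 + 37680 i \sqrt{13}$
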